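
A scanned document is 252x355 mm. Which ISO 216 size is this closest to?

B4 (250 × 353 mm)

Aspect ratio 355/252 ≈ 1.409 — close to the ISO √2 ≈ 1.414.
In the B-series (B0 = 1000 × 1414 mm): B4 = 250 × 353 mm.
Off by 4 mm total — nearest standard size.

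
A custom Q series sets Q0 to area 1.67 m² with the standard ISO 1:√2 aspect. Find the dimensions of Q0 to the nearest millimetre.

Let the short side be w mm. Then w · w√2 = 1.67 m² = 1,670,000 mm².
w² = 1,670,000/√2, so w ≈ 1086.7 mm; long side = w√2 ≈ 1536.8 mm.

1087 × 1537 mm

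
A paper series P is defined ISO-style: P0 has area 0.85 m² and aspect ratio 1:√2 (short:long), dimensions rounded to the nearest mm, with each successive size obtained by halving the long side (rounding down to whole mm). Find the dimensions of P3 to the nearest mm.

274 × 387 mm

Let P0's short side be w mm. w · w√2 = 0.85 m² = 850,000 mm², so w ≈ 775.3 mm and w√2 ≈ 1096.4 mm → P0 = 775 × 1096 mm.
P1: ⌊1096/2⌋ × 775 = 548 × 775 mm
P2: ⌊775/2⌋ × 548 = 387 × 548 mm
P3: ⌊548/2⌋ × 387 = 274 × 387 mm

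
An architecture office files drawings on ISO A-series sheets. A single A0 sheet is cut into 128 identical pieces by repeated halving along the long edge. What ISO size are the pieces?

A7

128 = 2^7, so 7 halving steps.
A0 → A1 → … → A7 after 7 steps.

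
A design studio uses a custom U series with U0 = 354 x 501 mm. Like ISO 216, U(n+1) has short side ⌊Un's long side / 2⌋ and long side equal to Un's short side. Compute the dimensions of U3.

U1: ⌊501/2⌋ × 354 = 250 × 354 mm
U2: ⌊354/2⌋ × 250 = 177 × 250 mm
U3: ⌊250/2⌋ × 177 = 125 × 177 mm

125 × 177 mm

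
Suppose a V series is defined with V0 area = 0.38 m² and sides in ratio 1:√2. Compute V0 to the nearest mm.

518 × 733 mm

Let the short side be w mm. Then w · w√2 = 0.38 m² = 380,000 mm².
w² = 380,000/√2, so w ≈ 518.4 mm; long side = w√2 ≈ 733.1 mm.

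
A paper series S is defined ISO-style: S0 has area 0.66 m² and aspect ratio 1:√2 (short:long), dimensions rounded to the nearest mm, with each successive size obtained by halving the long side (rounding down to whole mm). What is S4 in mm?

170 × 241 mm

Let S0's short side be w mm. w · w√2 = 0.66 m² = 660,000 mm², so w ≈ 683.1 mm and w√2 ≈ 966.1 mm → S0 = 683 × 966 mm.
S1: ⌊966/2⌋ × 683 = 483 × 683 mm
S2: ⌊683/2⌋ × 483 = 341 × 483 mm
S3: ⌊483/2⌋ × 341 = 241 × 341 mm
S4: ⌊341/2⌋ × 241 = 170 × 241 mm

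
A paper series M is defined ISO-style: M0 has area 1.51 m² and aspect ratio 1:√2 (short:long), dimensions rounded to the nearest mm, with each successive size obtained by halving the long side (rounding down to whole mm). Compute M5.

182 × 258 mm

Let M0's short side be w mm. w · w√2 = 1.51 m² = 1,510,000 mm², so w ≈ 1033.3 mm and w√2 ≈ 1461.3 mm → M0 = 1033 × 1461 mm.
M1: ⌊1461/2⌋ × 1033 = 730 × 1033 mm
M2: ⌊1033/2⌋ × 730 = 516 × 730 mm
M3: ⌊730/2⌋ × 516 = 365 × 516 mm
M4: ⌊516/2⌋ × 365 = 258 × 365 mm
M5: ⌊365/2⌋ × 258 = 182 × 258 mm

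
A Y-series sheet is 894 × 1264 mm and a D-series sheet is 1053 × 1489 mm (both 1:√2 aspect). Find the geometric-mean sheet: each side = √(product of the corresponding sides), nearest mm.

Short side: √(894 · 1053) = √941382 ≈ 970.2 → 970 mm
Long side: √(1264 · 1489) = √1882096 ≈ 1371.9 → 1372 mm

970 × 1372 mm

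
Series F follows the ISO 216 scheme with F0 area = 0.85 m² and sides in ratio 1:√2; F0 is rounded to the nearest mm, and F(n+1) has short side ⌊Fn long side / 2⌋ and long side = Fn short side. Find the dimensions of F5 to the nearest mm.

137 × 193 mm

Let F0's short side be w mm. w · w√2 = 0.85 m² = 850,000 mm², so w ≈ 775.3 mm and w√2 ≈ 1096.4 mm → F0 = 775 × 1096 mm.
F1: ⌊1096/2⌋ × 775 = 548 × 775 mm
F2: ⌊775/2⌋ × 548 = 387 × 548 mm
F3: ⌊548/2⌋ × 387 = 274 × 387 mm
F4: ⌊387/2⌋ × 274 = 193 × 274 mm
F5: ⌊274/2⌋ × 193 = 137 × 193 mm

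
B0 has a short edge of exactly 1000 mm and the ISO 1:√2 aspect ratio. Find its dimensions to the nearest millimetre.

Short side = 1000 mm; long side = 1000√2 ≈ 1414.2 mm.

1000 × 1414 mm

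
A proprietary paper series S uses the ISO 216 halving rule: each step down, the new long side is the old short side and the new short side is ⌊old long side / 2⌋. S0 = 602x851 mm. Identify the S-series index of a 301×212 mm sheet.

S0: 602 × 851 mm
S1: 425 × 602 mm
S2: 301 × 425 mm
S3: 212 × 301 mm
S4: 150 × 212 mm
→ matches S3.

S3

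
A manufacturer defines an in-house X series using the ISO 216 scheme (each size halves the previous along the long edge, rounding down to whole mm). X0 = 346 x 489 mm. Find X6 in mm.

43 × 61 mm

X1: ⌊489/2⌋ × 346 = 244 × 346 mm
X2: ⌊346/2⌋ × 244 = 173 × 244 mm
X3: ⌊244/2⌋ × 173 = 122 × 173 mm
X4: ⌊173/2⌋ × 122 = 86 × 122 mm
X5: ⌊122/2⌋ × 86 = 61 × 86 mm
X6: ⌊86/2⌋ × 61 = 43 × 61 mm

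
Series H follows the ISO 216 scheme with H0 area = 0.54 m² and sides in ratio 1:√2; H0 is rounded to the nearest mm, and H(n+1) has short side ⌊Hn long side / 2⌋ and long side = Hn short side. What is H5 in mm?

Let H0's short side be w mm. w · w√2 = 0.54 m² = 540,000 mm², so w ≈ 617.9 mm and w√2 ≈ 873.9 mm → H0 = 618 × 874 mm.
H1: ⌊874/2⌋ × 618 = 437 × 618 mm
H2: ⌊618/2⌋ × 437 = 309 × 437 mm
H3: ⌊437/2⌋ × 309 = 218 × 309 mm
H4: ⌊309/2⌋ × 218 = 154 × 218 mm
H5: ⌊218/2⌋ × 154 = 109 × 154 mm

109 × 154 mm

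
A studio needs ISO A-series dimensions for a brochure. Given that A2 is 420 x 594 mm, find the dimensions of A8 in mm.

A3: ⌊594/2⌋ × 420 = 297 × 420 mm
A4: ⌊420/2⌋ × 297 = 210 × 297 mm
A5: ⌊297/2⌋ × 210 = 148 × 210 mm
A6: ⌊210/2⌋ × 148 = 105 × 148 mm
A7: ⌊148/2⌋ × 105 = 74 × 105 mm
A8: ⌊105/2⌋ × 74 = 52 × 74 mm

52 × 74 mm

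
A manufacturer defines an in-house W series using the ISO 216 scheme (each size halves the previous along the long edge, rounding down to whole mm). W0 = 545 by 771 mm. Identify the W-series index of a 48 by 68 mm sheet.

W7

W0: 545 × 771 mm
W1: 385 × 545 mm
W2: 272 × 385 mm
W3: 192 × 272 mm
W4: 136 × 192 mm
W5: 96 × 136 mm
W6: 68 × 96 mm
W7: 48 × 68 mm
W8: 34 × 48 mm
→ matches W7.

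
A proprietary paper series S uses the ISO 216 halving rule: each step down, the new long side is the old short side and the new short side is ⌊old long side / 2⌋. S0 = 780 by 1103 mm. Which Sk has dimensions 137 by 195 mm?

S0: 780 × 1103 mm
S1: 551 × 780 mm
S2: 390 × 551 mm
S3: 275 × 390 mm
S4: 195 × 275 mm
S5: 137 × 195 mm
S6: 97 × 137 mm
→ matches S5.

S5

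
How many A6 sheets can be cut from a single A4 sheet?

4

Each ISO step halves the sheet: 1 × A4 → 2 × A5 → 4 × A6
From A4 to A6 is 2 halving steps: 2^2 = 4.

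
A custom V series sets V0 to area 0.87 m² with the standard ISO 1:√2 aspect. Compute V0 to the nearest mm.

784 × 1109 mm

Let the short side be w mm. Then w · w√2 = 0.87 m² = 870,000 mm².
w² = 870,000/√2, so w ≈ 784.3 mm; long side = w√2 ≈ 1109.2 mm.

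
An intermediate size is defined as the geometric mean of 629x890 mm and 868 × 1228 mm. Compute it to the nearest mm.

Short side: √(629 · 868) = √545972 ≈ 738.9 → 739 mm
Long side: √(890 · 1228) = √1092920 ≈ 1045.4 → 1045 mm

739 × 1045 mm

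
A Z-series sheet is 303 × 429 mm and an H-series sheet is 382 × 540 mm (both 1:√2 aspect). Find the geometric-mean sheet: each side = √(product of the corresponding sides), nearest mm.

340 × 481 mm

Short side: √(303 · 382) = √115746 ≈ 340.2 → 340 mm
Long side: √(429 · 540) = √231660 ≈ 481.3 → 481 mm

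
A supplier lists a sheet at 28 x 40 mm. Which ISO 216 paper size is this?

C10 (28 × 40 mm)

Aspect ratio 40/28 ≈ 1.429 — close to the ISO √2 ≈ 1.414.
In the C-series (envelope sizes, between A and B): C10 = 28 × 40 mm.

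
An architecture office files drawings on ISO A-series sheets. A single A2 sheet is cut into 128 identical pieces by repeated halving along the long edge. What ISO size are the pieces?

A9

128 = 2^7, so 7 halving steps.
A2 → A3 → … → A9 after 7 steps.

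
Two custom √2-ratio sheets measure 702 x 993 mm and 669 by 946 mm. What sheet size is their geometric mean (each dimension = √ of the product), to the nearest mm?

Short side: √(702 · 669) = √469638 ≈ 685.3 → 685 mm
Long side: √(993 · 946) = √939378 ≈ 969.2 → 969 mm

685 × 969 mm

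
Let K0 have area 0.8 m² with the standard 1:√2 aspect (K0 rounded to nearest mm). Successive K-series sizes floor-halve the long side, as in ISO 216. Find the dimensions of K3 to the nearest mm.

266 × 376 mm

Let K0's short side be w mm. w · w√2 = 0.8 m² = 800,000 mm², so w ≈ 752.1 mm and w√2 ≈ 1063.7 mm → K0 = 752 × 1064 mm.
K1: ⌊1064/2⌋ × 752 = 532 × 752 mm
K2: ⌊752/2⌋ × 532 = 376 × 532 mm
K3: ⌊532/2⌋ × 376 = 266 × 376 mm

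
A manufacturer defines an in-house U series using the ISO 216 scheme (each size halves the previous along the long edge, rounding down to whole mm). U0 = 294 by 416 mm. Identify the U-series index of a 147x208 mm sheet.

U0: 294 × 416 mm
U1: 208 × 294 mm
U2: 147 × 208 mm
U3: 104 × 147 mm
→ matches U2.

U2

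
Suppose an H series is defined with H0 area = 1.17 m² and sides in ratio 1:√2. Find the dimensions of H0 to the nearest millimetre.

910 × 1286 mm

Let the short side be w mm. Then w · w√2 = 1.17 m² = 1,170,000 mm².
w² = 1,170,000/√2, so w ≈ 909.6 mm; long side = w√2 ≈ 1286.3 mm.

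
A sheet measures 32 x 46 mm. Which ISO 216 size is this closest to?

Aspect ratio 46/32 ≈ 1.438 (ISO target is √2 ≈ 1.414).
In the B-series (B0 = 1000 × 1414 mm): B10 = 31 × 44 mm.
Off by 3 mm total — nearest standard size.

B10 (31 × 44 mm)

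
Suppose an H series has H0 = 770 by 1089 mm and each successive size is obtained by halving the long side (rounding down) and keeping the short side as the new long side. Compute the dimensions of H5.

136 × 192 mm

H1: ⌊1089/2⌋ × 770 = 544 × 770 mm
H2: ⌊770/2⌋ × 544 = 385 × 544 mm
H3: ⌊544/2⌋ × 385 = 272 × 385 mm
H4: ⌊385/2⌋ × 272 = 192 × 272 mm
H5: ⌊272/2⌋ × 192 = 136 × 192 mm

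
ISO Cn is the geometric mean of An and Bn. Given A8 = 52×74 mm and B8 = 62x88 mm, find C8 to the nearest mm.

57 × 81 mm

Short side: √(52 · 62) = √3224 ≈ 56.8 → 57 mm
Long side: √(74 · 88) = √6512 ≈ 80.7 → 81 mm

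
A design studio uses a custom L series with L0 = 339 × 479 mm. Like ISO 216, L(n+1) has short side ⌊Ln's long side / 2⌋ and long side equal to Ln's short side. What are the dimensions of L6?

L1: ⌊479/2⌋ × 339 = 239 × 339 mm
L2: ⌊339/2⌋ × 239 = 169 × 239 mm
L3: ⌊239/2⌋ × 169 = 119 × 169 mm
L4: ⌊169/2⌋ × 119 = 84 × 119 mm
L5: ⌊119/2⌋ × 84 = 59 × 84 mm
L6: ⌊84/2⌋ × 59 = 42 × 59 mm

42 × 59 mm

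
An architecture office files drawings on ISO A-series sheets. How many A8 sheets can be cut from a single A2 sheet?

A2 = 420 × 594 mm; A8 = 52 × 74 mm.
Each halving step doubles the count; 6 steps from A2 to A8.
2^6 = 64.

64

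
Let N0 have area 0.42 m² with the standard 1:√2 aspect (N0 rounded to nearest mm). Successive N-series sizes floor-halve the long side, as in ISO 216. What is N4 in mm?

Let N0's short side be w mm. w · w√2 = 0.42 m² = 420,000 mm², so w ≈ 545.0 mm and w√2 ≈ 770.7 mm → N0 = 545 × 771 mm.
N1: ⌊771/2⌋ × 545 = 385 × 545 mm
N2: ⌊545/2⌋ × 385 = 272 × 385 mm
N3: ⌊385/2⌋ × 272 = 192 × 272 mm
N4: ⌊272/2⌋ × 192 = 136 × 192 mm

136 × 192 mm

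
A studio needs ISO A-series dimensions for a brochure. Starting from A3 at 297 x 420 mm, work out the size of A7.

74 × 105 mm

A4: ⌊420/2⌋ × 297 = 210 × 297 mm
A5: ⌊297/2⌋ × 210 = 148 × 210 mm
A6: ⌊210/2⌋ × 148 = 105 × 148 mm
A7: ⌊148/2⌋ × 105 = 74 × 105 mm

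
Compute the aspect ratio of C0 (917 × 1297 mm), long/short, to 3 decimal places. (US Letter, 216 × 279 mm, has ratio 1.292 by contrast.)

1297 / 917 = 1.414
Matches √2 ≈ 1.414 — the ISO 216 defining ratio.

1.414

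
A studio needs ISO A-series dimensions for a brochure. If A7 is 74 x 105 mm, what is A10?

26 × 37 mm

A8: ⌊105/2⌋ × 74 = 52 × 74 mm
A9: ⌊74/2⌋ × 52 = 37 × 52 mm
A10: ⌊52/2⌋ × 37 = 26 × 37 mm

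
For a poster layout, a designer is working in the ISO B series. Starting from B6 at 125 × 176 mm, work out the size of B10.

31 × 44 mm

B7: ⌊176/2⌋ × 125 = 88 × 125 mm
B8: ⌊125/2⌋ × 88 = 62 × 88 mm
B9: ⌊88/2⌋ × 62 = 44 × 62 mm
B10: ⌊62/2⌋ × 44 = 31 × 44 mm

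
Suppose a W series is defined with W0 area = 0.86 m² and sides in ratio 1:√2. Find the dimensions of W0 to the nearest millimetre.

780 × 1103 mm

Let the short side be w mm. Then w · w√2 = 0.86 m² = 860,000 mm².
w² = 860,000/√2, so w ≈ 779.8 mm; long side = w√2 ≈ 1102.8 mm.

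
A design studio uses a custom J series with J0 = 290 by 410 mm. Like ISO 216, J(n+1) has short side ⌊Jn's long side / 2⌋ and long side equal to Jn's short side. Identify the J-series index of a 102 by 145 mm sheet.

J0: 290 × 410 mm
J1: 205 × 290 mm
J2: 145 × 205 mm
J3: 102 × 145 mm
J4: 72 × 102 mm
→ matches J3.

J3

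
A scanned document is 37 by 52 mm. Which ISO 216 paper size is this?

A9 (37 × 52 mm)

Aspect ratio 52/37 ≈ 1.405 — close to the ISO √2 ≈ 1.414.
In the A-series (A0 area = 1 m²): A9 = 37 × 52 mm.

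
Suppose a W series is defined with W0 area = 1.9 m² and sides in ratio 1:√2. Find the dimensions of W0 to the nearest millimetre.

1159 × 1639 mm

Let the short side be w mm. Then w · w√2 = 1.9 m² = 1,900,000 mm².
w² = 1,900,000/√2, so w ≈ 1159.1 mm; long side = w√2 ≈ 1639.2 mm.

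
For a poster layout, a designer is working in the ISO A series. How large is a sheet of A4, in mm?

210 × 297 mm

A0 = 841 × 1189 mm (A0 has area 1 m², aspect 1:√2).
A1: ⌊1189/2⌋ × 841 = 594 × 841 mm
A2: ⌊841/2⌋ × 594 = 420 × 594 mm
A3: ⌊594/2⌋ × 420 = 297 × 420 mm
A4: ⌊420/2⌋ × 297 = 210 × 297 mm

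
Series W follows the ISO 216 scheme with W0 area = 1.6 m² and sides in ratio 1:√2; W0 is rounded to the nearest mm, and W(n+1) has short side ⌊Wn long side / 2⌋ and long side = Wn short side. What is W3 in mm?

Let W0's short side be w mm. w · w√2 = 1.6 m² = 1,600,000 mm², so w ≈ 1063.7 mm and w√2 ≈ 1504.2 mm → W0 = 1064 × 1504 mm.
W1: ⌊1504/2⌋ × 1064 = 752 × 1064 mm
W2: ⌊1064/2⌋ × 752 = 532 × 752 mm
W3: ⌊752/2⌋ × 532 = 376 × 532 mm

376 × 532 mm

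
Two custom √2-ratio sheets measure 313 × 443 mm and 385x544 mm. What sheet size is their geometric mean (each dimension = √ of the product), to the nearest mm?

Short side: √(313 · 385) = √120505 ≈ 347.1 → 347 mm
Long side: √(443 · 544) = √240992 ≈ 490.9 → 491 mm

347 × 491 mm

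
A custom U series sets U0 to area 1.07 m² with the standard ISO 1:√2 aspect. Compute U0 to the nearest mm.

870 × 1230 mm

Let the short side be w mm. Then w · w√2 = 1.07 m² = 1,070,000 mm².
w² = 1,070,000/√2, so w ≈ 869.8 mm; long side = w√2 ≈ 1230.1 mm.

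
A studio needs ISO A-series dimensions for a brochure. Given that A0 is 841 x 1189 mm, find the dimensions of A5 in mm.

148 × 210 mm

A1: ⌊1189/2⌋ × 841 = 594 × 841 mm
A2: ⌊841/2⌋ × 594 = 420 × 594 mm
A3: ⌊594/2⌋ × 420 = 297 × 420 mm
A4: ⌊420/2⌋ × 297 = 210 × 297 mm
A5: ⌊297/2⌋ × 210 = 148 × 210 mm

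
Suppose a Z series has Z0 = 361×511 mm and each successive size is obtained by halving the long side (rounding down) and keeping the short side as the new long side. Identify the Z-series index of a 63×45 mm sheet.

Z0: 361 × 511 mm
Z1: 255 × 361 mm
Z2: 180 × 255 mm
Z3: 127 × 180 mm
Z4: 90 × 127 mm
Z5: 63 × 90 mm
Z6: 45 × 63 mm
Z7: 31 × 45 mm
→ matches Z6.

Z6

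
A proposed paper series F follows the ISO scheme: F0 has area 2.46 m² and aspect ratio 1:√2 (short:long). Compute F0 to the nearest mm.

Let the short side be w mm. Then w · w√2 = 2.46 m² = 2,460,000 mm².
w² = 2,460,000/√2, so w ≈ 1318.9 mm; long side = w√2 ≈ 1865.2 mm.

1319 × 1865 mm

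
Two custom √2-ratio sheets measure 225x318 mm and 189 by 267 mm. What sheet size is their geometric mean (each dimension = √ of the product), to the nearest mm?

Short side: √(225 · 189) = √42525 ≈ 206.2 → 206 mm
Long side: √(318 · 267) = √84906 ≈ 291.4 → 291 mm

206 × 291 mm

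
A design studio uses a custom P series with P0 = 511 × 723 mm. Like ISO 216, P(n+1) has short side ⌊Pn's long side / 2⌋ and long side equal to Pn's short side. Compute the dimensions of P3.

P1: ⌊723/2⌋ × 511 = 361 × 511 mm
P2: ⌊511/2⌋ × 361 = 255 × 361 mm
P3: ⌊361/2⌋ × 255 = 180 × 255 mm

180 × 255 mm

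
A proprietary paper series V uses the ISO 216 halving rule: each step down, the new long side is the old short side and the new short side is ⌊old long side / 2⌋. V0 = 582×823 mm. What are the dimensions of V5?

102 × 145 mm

V1: ⌊823/2⌋ × 582 = 411 × 582 mm
V2: ⌊582/2⌋ × 411 = 291 × 411 mm
V3: ⌊411/2⌋ × 291 = 205 × 291 mm
V4: ⌊291/2⌋ × 205 = 145 × 205 mm
V5: ⌊205/2⌋ × 145 = 102 × 145 mm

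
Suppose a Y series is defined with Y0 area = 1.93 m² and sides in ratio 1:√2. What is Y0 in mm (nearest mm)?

1168 × 1652 mm

Let the short side be w mm. Then w · w√2 = 1.93 m² = 1,930,000 mm².
w² = 1,930,000/√2, so w ≈ 1168.2 mm; long side = w√2 ≈ 1652.1 mm.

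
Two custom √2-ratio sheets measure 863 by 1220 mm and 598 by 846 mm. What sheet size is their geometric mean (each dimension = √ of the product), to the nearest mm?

Short side: √(863 · 598) = √516074 ≈ 718.4 → 718 mm
Long side: √(1220 · 846) = √1032120 ≈ 1015.9 → 1016 mm

718 × 1016 mm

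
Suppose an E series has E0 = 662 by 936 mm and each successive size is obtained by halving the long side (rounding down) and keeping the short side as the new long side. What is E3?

E1: ⌊936/2⌋ × 662 = 468 × 662 mm
E2: ⌊662/2⌋ × 468 = 331 × 468 mm
E3: ⌊468/2⌋ × 331 = 234 × 331 mm

234 × 331 mm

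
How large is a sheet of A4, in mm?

A0 = 841 × 1189 mm (A0 has area 1 m², aspect 1:√2).
A1: ⌊1189/2⌋ × 841 = 594 × 841 mm
A2: ⌊841/2⌋ × 594 = 420 × 594 mm
A3: ⌊594/2⌋ × 420 = 297 × 420 mm
A4: ⌊420/2⌋ × 297 = 210 × 297 mm

210 × 297 mm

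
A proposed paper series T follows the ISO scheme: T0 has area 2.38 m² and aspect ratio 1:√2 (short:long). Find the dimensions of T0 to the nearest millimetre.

1297 × 1835 mm

Let the short side be w mm. Then w · w√2 = 2.38 m² = 2,380,000 mm².
w² = 2,380,000/√2, so w ≈ 1297.3 mm; long side = w√2 ≈ 1834.6 mm.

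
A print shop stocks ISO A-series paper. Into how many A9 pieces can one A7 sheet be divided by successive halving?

4

Each ISO step halves the sheet: 1 × A7 → 2 × A8 → 4 × A9
From A7 to A9 is 2 halving steps: 2^2 = 4.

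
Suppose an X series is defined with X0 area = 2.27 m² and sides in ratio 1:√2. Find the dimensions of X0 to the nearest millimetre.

Let the short side be w mm. Then w · w√2 = 2.27 m² = 2,270,000 mm².
w² = 2,270,000/√2, so w ≈ 1266.9 mm; long side = w√2 ≈ 1791.7 mm.

1267 × 1792 mm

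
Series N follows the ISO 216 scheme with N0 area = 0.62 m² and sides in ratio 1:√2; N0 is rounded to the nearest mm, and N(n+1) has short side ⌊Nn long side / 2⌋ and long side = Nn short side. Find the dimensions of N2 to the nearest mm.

331 × 468 mm

Let N0's short side be w mm. w · w√2 = 0.62 m² = 620,000 mm², so w ≈ 662.1 mm and w√2 ≈ 936.4 mm → N0 = 662 × 936 mm.
N1: ⌊936/2⌋ × 662 = 468 × 662 mm
N2: ⌊662/2⌋ × 468 = 331 × 468 mm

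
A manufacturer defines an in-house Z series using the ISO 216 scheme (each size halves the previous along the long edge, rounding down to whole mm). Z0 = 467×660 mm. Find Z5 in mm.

Z1: ⌊660/2⌋ × 467 = 330 × 467 mm
Z2: ⌊467/2⌋ × 330 = 233 × 330 mm
Z3: ⌊330/2⌋ × 233 = 165 × 233 mm
Z4: ⌊233/2⌋ × 165 = 116 × 165 mm
Z5: ⌊165/2⌋ × 116 = 82 × 116 mm

82 × 116 mm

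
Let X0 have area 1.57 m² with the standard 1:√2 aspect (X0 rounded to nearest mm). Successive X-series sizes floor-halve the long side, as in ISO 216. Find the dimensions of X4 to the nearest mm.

263 × 372 mm

Let X0's short side be w mm. w · w√2 = 1.57 m² = 1,570,000 mm², so w ≈ 1053.6 mm and w√2 ≈ 1490.1 mm → X0 = 1054 × 1490 mm.
X1: ⌊1490/2⌋ × 1054 = 745 × 1054 mm
X2: ⌊1054/2⌋ × 745 = 527 × 745 mm
X3: ⌊745/2⌋ × 527 = 372 × 527 mm
X4: ⌊527/2⌋ × 372 = 263 × 372 mm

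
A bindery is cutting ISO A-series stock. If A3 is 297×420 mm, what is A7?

A4: ⌊420/2⌋ × 297 = 210 × 297 mm
A5: ⌊297/2⌋ × 210 = 148 × 210 mm
A6: ⌊210/2⌋ × 148 = 105 × 148 mm
A7: ⌊148/2⌋ × 105 = 74 × 105 mm

74 × 105 mm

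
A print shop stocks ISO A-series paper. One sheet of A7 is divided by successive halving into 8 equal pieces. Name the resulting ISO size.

8 = 2^3, so 3 halving steps.
A7 → A8 → … → A10 after 3 steps.

A10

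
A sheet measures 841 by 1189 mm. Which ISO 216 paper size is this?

A0 (841 × 1189 mm)

Aspect ratio 1189/841 ≈ 1.414 — close to the ISO √2 ≈ 1.414.
In the A-series (A0 area = 1 m²): A0 = 841 × 1189 mm.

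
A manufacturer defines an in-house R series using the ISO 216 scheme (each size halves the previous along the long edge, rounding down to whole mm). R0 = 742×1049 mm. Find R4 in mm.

185 × 262 mm

R1: ⌊1049/2⌋ × 742 = 524 × 742 mm
R2: ⌊742/2⌋ × 524 = 371 × 524 mm
R3: ⌊524/2⌋ × 371 = 262 × 371 mm
R4: ⌊371/2⌋ × 262 = 185 × 262 mm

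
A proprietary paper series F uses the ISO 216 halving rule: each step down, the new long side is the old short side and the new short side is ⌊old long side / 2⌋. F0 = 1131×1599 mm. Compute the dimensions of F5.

199 × 282 mm

F1: ⌊1599/2⌋ × 1131 = 799 × 1131 mm
F2: ⌊1131/2⌋ × 799 = 565 × 799 mm
F3: ⌊799/2⌋ × 565 = 399 × 565 mm
F4: ⌊565/2⌋ × 399 = 282 × 399 mm
F5: ⌊399/2⌋ × 282 = 199 × 282 mm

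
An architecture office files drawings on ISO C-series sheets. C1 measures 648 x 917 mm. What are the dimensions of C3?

324 × 458 mm

C2: ⌊917/2⌋ × 648 = 458 × 648 mm
C3: ⌊648/2⌋ × 458 = 324 × 458 mm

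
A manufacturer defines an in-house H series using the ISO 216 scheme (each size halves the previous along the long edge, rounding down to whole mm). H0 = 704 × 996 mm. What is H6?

H1: ⌊996/2⌋ × 704 = 498 × 704 mm
H2: ⌊704/2⌋ × 498 = 352 × 498 mm
H3: ⌊498/2⌋ × 352 = 249 × 352 mm
H4: ⌊352/2⌋ × 249 = 176 × 249 mm
H5: ⌊249/2⌋ × 176 = 124 × 176 mm
H6: ⌊176/2⌋ × 124 = 88 × 124 mm

88 × 124 mm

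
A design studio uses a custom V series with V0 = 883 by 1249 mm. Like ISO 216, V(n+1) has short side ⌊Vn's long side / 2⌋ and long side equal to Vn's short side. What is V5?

156 × 220 mm

V1 = 624 × 883 mm (from V0 by 1 halving).
V2: ⌊883/2⌋ × 624 = 441 × 624 mm
V3: ⌊624/2⌋ × 441 = 312 × 441 mm
V4: ⌊441/2⌋ × 312 = 220 × 312 mm
V5: ⌊312/2⌋ × 220 = 156 × 220 mm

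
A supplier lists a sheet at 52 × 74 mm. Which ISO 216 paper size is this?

A8 (52 × 74 mm)

Aspect ratio 74/52 ≈ 1.423 — close to the ISO √2 ≈ 1.414.
In the A-series (A0 area = 1 m²): A8 = 52 × 74 mm.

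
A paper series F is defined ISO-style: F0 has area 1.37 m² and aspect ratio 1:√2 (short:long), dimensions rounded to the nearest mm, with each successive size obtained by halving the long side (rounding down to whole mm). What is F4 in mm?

246 × 348 mm

Let F0's short side be w mm. w · w√2 = 1.37 m² = 1,370,000 mm², so w ≈ 984.2 mm and w√2 ≈ 1391.9 mm → F0 = 984 × 1392 mm.
F1: ⌊1392/2⌋ × 984 = 696 × 984 mm
F2: ⌊984/2⌋ × 696 = 492 × 696 mm
F3: ⌊696/2⌋ × 492 = 348 × 492 mm
F4: ⌊492/2⌋ × 348 = 246 × 348 mm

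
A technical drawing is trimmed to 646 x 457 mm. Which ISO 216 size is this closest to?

C2 (458 × 648 mm)

Aspect ratio 646/457 ≈ 1.414 — close to the ISO √2 ≈ 1.414.
In the C-series (envelope sizes, between A and B): C2 = 458 × 648 mm.
Off by 3 mm total — nearest standard size.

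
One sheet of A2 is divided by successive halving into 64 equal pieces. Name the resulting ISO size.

A8

64 = 2^6, so 6 halving steps.
A2 → A3 → … → A8 after 6 steps.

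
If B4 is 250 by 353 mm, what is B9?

44 × 62 mm

B5: ⌊353/2⌋ × 250 = 176 × 250 mm
B6: ⌊250/2⌋ × 176 = 125 × 176 mm
B7: ⌊176/2⌋ × 125 = 88 × 125 mm
B8: ⌊125/2⌋ × 88 = 62 × 88 mm
B9: ⌊88/2⌋ × 62 = 44 × 62 mm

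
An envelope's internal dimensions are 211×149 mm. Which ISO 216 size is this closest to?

Aspect ratio 211/149 ≈ 1.416 — close to the ISO √2 ≈ 1.414.
In the A-series (A0 area = 1 m²): A5 = 148 × 210 mm.
Off by 2 mm total — nearest standard size.

A5 (148 × 210 mm)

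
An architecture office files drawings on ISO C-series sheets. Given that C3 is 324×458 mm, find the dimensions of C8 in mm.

C4: ⌊458/2⌋ × 324 = 229 × 324 mm
C5: ⌊324/2⌋ × 229 = 162 × 229 mm
C6: ⌊229/2⌋ × 162 = 114 × 162 mm
C7: ⌊162/2⌋ × 114 = 81 × 114 mm
C8: ⌊114/2⌋ × 81 = 57 × 81 mm

57 × 81 mm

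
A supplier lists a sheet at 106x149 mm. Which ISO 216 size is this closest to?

A6 (105 × 148 mm)

Aspect ratio 149/106 ≈ 1.406 — close to the ISO √2 ≈ 1.414.
In the A-series (A0 area = 1 m²): A6 = 105 × 148 mm.
Off by 2 mm total — nearest standard size.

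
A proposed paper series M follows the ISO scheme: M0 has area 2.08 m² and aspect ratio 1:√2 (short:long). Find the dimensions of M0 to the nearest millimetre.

Let the short side be w mm. Then w · w√2 = 2.08 m² = 2,080,000 mm².
w² = 2,080,000/√2, so w ≈ 1212.8 mm; long side = w√2 ≈ 1715.1 mm.

1213 × 1715 mm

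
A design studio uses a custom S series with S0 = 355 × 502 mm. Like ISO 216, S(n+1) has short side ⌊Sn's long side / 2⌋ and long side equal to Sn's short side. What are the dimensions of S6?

44 × 62 mm

S1: ⌊502/2⌋ × 355 = 251 × 355 mm
S2: ⌊355/2⌋ × 251 = 177 × 251 mm
S3: ⌊251/2⌋ × 177 = 125 × 177 mm
S4: ⌊177/2⌋ × 125 = 88 × 125 mm
S5: ⌊125/2⌋ × 88 = 62 × 88 mm
S6: ⌊88/2⌋ × 62 = 44 × 62 mm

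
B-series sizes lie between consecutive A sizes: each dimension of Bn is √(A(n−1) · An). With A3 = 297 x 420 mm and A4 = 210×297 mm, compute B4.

250 × 353 mm

Short side: √(297 · 210) = √62370 ≈ 249.7 → 250 mm
Long side: √(420 · 297) = √124740 ≈ 353.2 → 353 mm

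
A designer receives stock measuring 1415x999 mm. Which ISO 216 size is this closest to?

B0 (1000 × 1414 mm)

Aspect ratio 1415/999 ≈ 1.416 — close to the ISO √2 ≈ 1.414.
In the B-series (B0 = 1000 × 1414 mm): B0 = 1000 × 1414 mm.
Off by 2 mm total — nearest standard size.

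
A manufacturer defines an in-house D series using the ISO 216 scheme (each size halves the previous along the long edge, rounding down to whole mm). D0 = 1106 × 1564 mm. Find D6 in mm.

D1 = 782 × 1106 mm (from D0 by 1 halving).
D2: ⌊1106/2⌋ × 782 = 553 × 782 mm
D3: ⌊782/2⌋ × 553 = 391 × 553 mm
D4: ⌊553/2⌋ × 391 = 276 × 391 mm
D5: ⌊391/2⌋ × 276 = 195 × 276 mm
D6: ⌊276/2⌋ × 195 = 138 × 195 mm

138 × 195 mm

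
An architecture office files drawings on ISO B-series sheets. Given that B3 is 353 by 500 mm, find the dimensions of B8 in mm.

62 × 88 mm

B4: ⌊500/2⌋ × 353 = 250 × 353 mm
B5: ⌊353/2⌋ × 250 = 176 × 250 mm
B6: ⌊250/2⌋ × 176 = 125 × 176 mm
B7: ⌊176/2⌋ × 125 = 88 × 125 mm
B8: ⌊125/2⌋ × 88 = 62 × 88 mm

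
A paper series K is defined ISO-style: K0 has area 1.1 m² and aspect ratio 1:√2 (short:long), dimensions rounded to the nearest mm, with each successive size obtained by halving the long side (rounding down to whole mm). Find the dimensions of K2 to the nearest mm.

Let K0's short side be w mm. w · w√2 = 1.1 m² = 1,100,000 mm², so w ≈ 881.9 mm and w√2 ≈ 1247.3 mm → K0 = 882 × 1247 mm.
K1: ⌊1247/2⌋ × 882 = 623 × 882 mm
K2: ⌊882/2⌋ × 623 = 441 × 623 mm

441 × 623 mm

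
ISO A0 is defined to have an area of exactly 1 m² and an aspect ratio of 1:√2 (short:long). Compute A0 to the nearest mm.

841 × 1189 mm

Let the short side be w mm. Then the long side is w√2 and w · w√2 = 10⁶ mm².
w² = 10⁶/√2, so w = 1000 / 2^(1/4) ≈ 840.9 mm; long side = 1000 · 2^(1/4) ≈ 1189.2 mm.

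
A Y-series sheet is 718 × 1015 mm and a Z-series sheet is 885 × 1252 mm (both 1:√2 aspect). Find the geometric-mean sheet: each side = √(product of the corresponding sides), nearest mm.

797 × 1127 mm

Short side: √(718 · 885) = √635430 ≈ 797.1 → 797 mm
Long side: √(1015 · 1252) = √1270780 ≈ 1127.3 → 1127 mm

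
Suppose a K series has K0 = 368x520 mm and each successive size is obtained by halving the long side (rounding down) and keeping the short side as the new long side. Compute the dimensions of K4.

92 × 130 mm

K1: ⌊520/2⌋ × 368 = 260 × 368 mm
K2: ⌊368/2⌋ × 260 = 184 × 260 mm
K3: ⌊260/2⌋ × 184 = 130 × 184 mm
K4: ⌊184/2⌋ × 130 = 92 × 130 mm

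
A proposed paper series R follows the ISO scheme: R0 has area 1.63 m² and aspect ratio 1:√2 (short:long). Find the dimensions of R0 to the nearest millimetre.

1074 × 1518 mm

Let the short side be w mm. Then w · w√2 = 1.63 m² = 1,630,000 mm².
w² = 1,630,000/√2, so w ≈ 1073.6 mm; long side = w√2 ≈ 1518.3 mm.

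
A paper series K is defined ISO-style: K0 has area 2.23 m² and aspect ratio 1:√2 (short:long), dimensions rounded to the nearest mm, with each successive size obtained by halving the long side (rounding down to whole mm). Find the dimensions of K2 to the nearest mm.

628 × 888 mm

Let K0's short side be w mm. w · w√2 = 2.23 m² = 2,230,000 mm², so w ≈ 1255.7 mm and w√2 ≈ 1775.9 mm → K0 = 1256 × 1776 mm.
K1: ⌊1776/2⌋ × 1256 = 888 × 1256 mm
K2: ⌊1256/2⌋ × 888 = 628 × 888 mm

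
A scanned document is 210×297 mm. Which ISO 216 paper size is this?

A4 (210 × 297 mm)

Aspect ratio 297/210 ≈ 1.414 — close to the ISO √2 ≈ 1.414.
In the A-series (A0 area = 1 m²): A4 = 210 × 297 mm.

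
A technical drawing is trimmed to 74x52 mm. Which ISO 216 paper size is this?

A8 (52 × 74 mm)

Aspect ratio 74/52 ≈ 1.423 — close to the ISO √2 ≈ 1.414.
In the A-series (A0 area = 1 m²): A8 = 52 × 74 mm.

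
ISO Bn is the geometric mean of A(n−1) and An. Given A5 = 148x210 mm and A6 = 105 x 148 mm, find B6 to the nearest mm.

Short side: √(148 · 105) = √15540 ≈ 124.7 → 125 mm
Long side: √(210 · 148) = √31080 ≈ 176.3 → 176 mm

125 × 176 mm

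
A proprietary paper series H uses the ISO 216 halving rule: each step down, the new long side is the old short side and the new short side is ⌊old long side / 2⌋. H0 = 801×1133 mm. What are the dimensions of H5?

H1 = 566 × 801 mm (from H0 by 1 halving).
H2: ⌊801/2⌋ × 566 = 400 × 566 mm
H3: ⌊566/2⌋ × 400 = 283 × 400 mm
H4: ⌊400/2⌋ × 283 = 200 × 283 mm
H5: ⌊283/2⌋ × 200 = 141 × 200 mm

141 × 200 mm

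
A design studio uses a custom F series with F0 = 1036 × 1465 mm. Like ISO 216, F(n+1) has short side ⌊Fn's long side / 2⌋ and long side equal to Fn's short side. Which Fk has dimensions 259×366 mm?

F4

F0: 1036 × 1465 mm
F1: 732 × 1036 mm
F2: 518 × 732 mm
F3: 366 × 518 mm
F4: 259 × 366 mm
F5: 183 × 259 mm
→ matches F4.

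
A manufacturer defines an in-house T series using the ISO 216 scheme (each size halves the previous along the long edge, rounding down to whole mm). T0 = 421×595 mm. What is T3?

T1: ⌊595/2⌋ × 421 = 297 × 421 mm
T2: ⌊421/2⌋ × 297 = 210 × 297 mm
T3: ⌊297/2⌋ × 210 = 148 × 210 mm

148 × 210 mm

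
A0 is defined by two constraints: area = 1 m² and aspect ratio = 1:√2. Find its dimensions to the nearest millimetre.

Let the short side be w mm. Then the long side is w√2 and w · w√2 = 10⁶ mm².
w² = 10⁶/√2, so w = 1000 / 2^(1/4) ≈ 840.9 mm; long side = 1000 · 2^(1/4) ≈ 1189.2 mm.

841 × 1189 mm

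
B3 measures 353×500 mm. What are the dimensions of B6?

B4: ⌊500/2⌋ × 353 = 250 × 353 mm
B5: ⌊353/2⌋ × 250 = 176 × 250 mm
B6: ⌊250/2⌋ × 176 = 125 × 176 mm

125 × 176 mm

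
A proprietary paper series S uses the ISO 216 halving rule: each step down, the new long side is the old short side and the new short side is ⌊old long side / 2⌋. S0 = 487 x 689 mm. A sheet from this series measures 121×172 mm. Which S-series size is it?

S0: 487 × 689 mm
S1: 344 × 487 mm
S2: 243 × 344 mm
S3: 172 × 243 mm
S4: 121 × 172 mm
S5: 86 × 121 mm
→ matches S4.

S4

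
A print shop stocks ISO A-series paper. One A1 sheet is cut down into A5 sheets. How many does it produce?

A1 = 594 × 841 mm; A5 = 148 × 210 mm.
Each halving step doubles the count; 4 steps from A1 to A5.
2^4 = 16.

16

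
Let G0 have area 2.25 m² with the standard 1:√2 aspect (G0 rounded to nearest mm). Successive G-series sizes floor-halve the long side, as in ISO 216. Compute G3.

Let G0's short side be w mm. w · w√2 = 2.25 m² = 2,250,000 mm², so w ≈ 1261.3 mm and w√2 ≈ 1783.8 mm → G0 = 1261 × 1784 mm.
G1: ⌊1784/2⌋ × 1261 = 892 × 1261 mm
G2: ⌊1261/2⌋ × 892 = 630 × 892 mm
G3: ⌊892/2⌋ × 630 = 446 × 630 mm

446 × 630 mm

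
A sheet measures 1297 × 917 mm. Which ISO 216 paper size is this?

C0 (917 × 1297 mm)

Aspect ratio 1297/917 ≈ 1.414 — close to the ISO √2 ≈ 1.414.
In the C-series (envelope sizes, between A and B): C0 = 917 × 1297 mm.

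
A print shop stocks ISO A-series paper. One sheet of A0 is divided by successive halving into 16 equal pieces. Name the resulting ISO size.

A4

16 = 2^4, so 4 halving steps.
A0 → A1 → … → A4 after 4 steps.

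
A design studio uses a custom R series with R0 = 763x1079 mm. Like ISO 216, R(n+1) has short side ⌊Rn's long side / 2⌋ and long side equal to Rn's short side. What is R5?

R1: ⌊1079/2⌋ × 763 = 539 × 763 mm
R2: ⌊763/2⌋ × 539 = 381 × 539 mm
R3: ⌊539/2⌋ × 381 = 269 × 381 mm
R4: ⌊381/2⌋ × 269 = 190 × 269 mm
R5: ⌊269/2⌋ × 190 = 134 × 190 mm

134 × 190 mm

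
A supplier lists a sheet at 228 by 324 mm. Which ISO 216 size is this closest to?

Aspect ratio 324/228 ≈ 1.421 — close to the ISO √2 ≈ 1.414.
In the C-series (envelope sizes, between A and B): C4 = 229 × 324 mm.
Off by 1 mm total — nearest standard size.

C4 (229 × 324 mm)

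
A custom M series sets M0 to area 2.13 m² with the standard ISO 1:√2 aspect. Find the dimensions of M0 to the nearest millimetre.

1227 × 1736 mm

Let the short side be w mm. Then w · w√2 = 2.13 m² = 2,130,000 mm².
w² = 2,130,000/√2, so w ≈ 1227.2 mm; long side = w√2 ≈ 1735.6 mm.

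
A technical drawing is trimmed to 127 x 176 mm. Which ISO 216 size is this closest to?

B6 (125 × 176 mm)

Aspect ratio 176/127 ≈ 1.386 (ISO target is √2 ≈ 1.414).
In the B-series (B0 = 1000 × 1414 mm): B6 = 125 × 176 mm.
Off by 2 mm total — nearest standard size.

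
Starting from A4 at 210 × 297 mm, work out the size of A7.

74 × 105 mm

A5: ⌊297/2⌋ × 210 = 148 × 210 mm
A6: ⌊210/2⌋ × 148 = 105 × 148 mm
A7: ⌊148/2⌋ × 105 = 74 × 105 mm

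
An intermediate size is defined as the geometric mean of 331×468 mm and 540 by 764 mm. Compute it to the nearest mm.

423 × 598 mm

Short side: √(331 · 540) = √178740 ≈ 422.8 → 423 mm
Long side: √(468 · 764) = √357552 ≈ 598.0 → 598 mm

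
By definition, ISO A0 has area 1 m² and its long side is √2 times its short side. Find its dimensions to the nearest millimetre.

841 × 1189 mm

Let the short side be w mm. Then the long side is w√2 and w · w√2 = 10⁶ mm².
w² = 10⁶/√2, so w = 1000 / 2^(1/4) ≈ 840.9 mm; long side = 1000 · 2^(1/4) ≈ 1189.2 mm.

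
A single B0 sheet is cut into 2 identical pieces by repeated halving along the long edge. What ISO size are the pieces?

2 = 2^1, so 1 halving step.
B0 → B1 → … → B1 after 1 step.

B1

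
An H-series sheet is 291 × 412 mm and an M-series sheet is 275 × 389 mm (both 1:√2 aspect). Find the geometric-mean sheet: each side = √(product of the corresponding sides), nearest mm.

283 × 400 mm

Short side: √(291 · 275) = √80025 ≈ 282.9 → 283 mm
Long side: √(412 · 389) = √160268 ≈ 400.3 → 400 mm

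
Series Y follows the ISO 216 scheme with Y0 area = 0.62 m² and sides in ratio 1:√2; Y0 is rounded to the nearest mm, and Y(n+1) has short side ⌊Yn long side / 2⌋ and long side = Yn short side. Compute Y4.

Let Y0's short side be w mm. w · w√2 = 0.62 m² = 620,000 mm², so w ≈ 662.1 mm and w√2 ≈ 936.4 mm → Y0 = 662 × 936 mm.
Y1: ⌊936/2⌋ × 662 = 468 × 662 mm
Y2: ⌊662/2⌋ × 468 = 331 × 468 mm
Y3: ⌊468/2⌋ × 331 = 234 × 331 mm
Y4: ⌊331/2⌋ × 234 = 165 × 234 mm

165 × 234 mm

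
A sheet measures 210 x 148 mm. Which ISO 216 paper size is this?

A5 (148 × 210 mm)

Aspect ratio 210/148 ≈ 1.419 — close to the ISO √2 ≈ 1.414.
In the A-series (A0 area = 1 m²): A5 = 148 × 210 mm.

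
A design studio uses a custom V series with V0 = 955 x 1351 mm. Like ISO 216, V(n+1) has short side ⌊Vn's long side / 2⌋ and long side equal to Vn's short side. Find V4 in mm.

V1: ⌊1351/2⌋ × 955 = 675 × 955 mm
V2: ⌊955/2⌋ × 675 = 477 × 675 mm
V3: ⌊675/2⌋ × 477 = 337 × 477 mm
V4: ⌊477/2⌋ × 337 = 238 × 337 mm

238 × 337 mm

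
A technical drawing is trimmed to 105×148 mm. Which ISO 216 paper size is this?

A6 (105 × 148 mm)

Aspect ratio 148/105 ≈ 1.410 — close to the ISO √2 ≈ 1.414.
In the A-series (A0 area = 1 m²): A6 = 105 × 148 mm.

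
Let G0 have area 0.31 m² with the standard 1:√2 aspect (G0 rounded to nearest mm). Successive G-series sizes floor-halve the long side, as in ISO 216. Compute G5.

Let G0's short side be w mm. w · w√2 = 0.31 m² = 310,000 mm², so w ≈ 468.2 mm and w√2 ≈ 662.1 mm → G0 = 468 × 662 mm.
G1: ⌊662/2⌋ × 468 = 331 × 468 mm
G2: ⌊468/2⌋ × 331 = 234 × 331 mm
G3: ⌊331/2⌋ × 234 = 165 × 234 mm
G4: ⌊234/2⌋ × 165 = 117 × 165 mm
G5: ⌊165/2⌋ × 117 = 82 × 117 mm

82 × 117 mm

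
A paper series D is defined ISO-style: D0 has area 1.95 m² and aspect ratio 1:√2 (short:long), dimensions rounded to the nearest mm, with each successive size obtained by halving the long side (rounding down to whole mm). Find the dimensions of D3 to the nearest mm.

Let D0's short side be w mm. w · w√2 = 1.95 m² = 1,950,000 mm², so w ≈ 1174.2 mm and w√2 ≈ 1660.6 mm → D0 = 1174 × 1661 mm.
D1: ⌊1661/2⌋ × 1174 = 830 × 1174 mm
D2: ⌊1174/2⌋ × 830 = 587 × 830 mm
D3: ⌊830/2⌋ × 587 = 415 × 587 mm

415 × 587 mm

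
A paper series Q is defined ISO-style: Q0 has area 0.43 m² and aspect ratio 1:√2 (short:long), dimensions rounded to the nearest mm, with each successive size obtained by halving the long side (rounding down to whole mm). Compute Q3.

195 × 275 mm

Let Q0's short side be w mm. w · w√2 = 0.43 m² = 430,000 mm², so w ≈ 551.4 mm and w√2 ≈ 779.8 mm → Q0 = 551 × 780 mm.
Q1: ⌊780/2⌋ × 551 = 390 × 551 mm
Q2: ⌊551/2⌋ × 390 = 275 × 390 mm
Q3: ⌊390/2⌋ × 275 = 195 × 275 mm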